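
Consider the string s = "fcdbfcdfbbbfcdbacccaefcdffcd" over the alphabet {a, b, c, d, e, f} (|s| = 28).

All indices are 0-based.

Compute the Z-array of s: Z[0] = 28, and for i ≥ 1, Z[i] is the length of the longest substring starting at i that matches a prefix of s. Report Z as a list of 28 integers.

Z[0]=28
i=1: outside box; Z[1]=0
i=2: outside box; Z[2]=0
i=3: outside box; Z[3]=0
i=4: outside box; Z[4]=3 extend→box=[4,7)
i=5: min(r-i=2, Z[1]=0)=0; Z[5]=0
i=6: min(r-i=1, Z[2]=0)=0; Z[6]=0
i=7: outside box; Z[7]=1 extend→box=[7,8)
i=8: outside box; Z[8]=0
i=9: outside box; Z[9]=0
i=10: outside box; Z[10]=0
i=11: outside box; Z[11]=4 extend→box=[11,15)
i=12: min(r-i=3, Z[1]=0)=0; Z[12]=0
i=13: min(r-i=2, Z[2]=0)=0; Z[13]=0
i=14: min(r-i=1, Z[3]=0)=0; Z[14]=0
i=15: outside box; Z[15]=0
i=16: outside box; Z[16]=0
i=17: outside box; Z[17]=0
i=18: outside box; Z[18]=0
i=19: outside box; Z[19]=0
i=20: outside box; Z[20]=0
i=21: outside box; Z[21]=3 extend→box=[21,24)
i=22: min(r-i=2, Z[1]=0)=0; Z[22]=0
i=23: min(r-i=1, Z[2]=0)=0; Z[23]=0
i=24: outside box; Z[24]=1 extend→box=[24,25)
i=25: outside box; Z[25]=3 extend→box=[25,28)
i=26: min(r-i=2, Z[1]=0)=0; Z[26]=0
i=27: min(r-i=1, Z[2]=0)=0; Z[27]=0

[28, 0, 0, 0, 3, 0, 0, 1, 0, 0, 0, 4, 0, 0, 0, 0, 0, 0, 0, 0, 0, 3, 0, 0, 1, 3, 0, 0]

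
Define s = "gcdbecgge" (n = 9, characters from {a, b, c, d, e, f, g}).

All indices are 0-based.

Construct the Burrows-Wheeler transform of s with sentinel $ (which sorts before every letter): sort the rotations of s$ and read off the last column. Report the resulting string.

rank  rotation    last
    0  $gcdbecgge  e
    1  becgge$gcd  d
    2  cdbecgge$g  g
    3  cgge$gcdbe  e
    4  dbecgge$gc  c
    5  e$gcdbecgg  g
    6  ecgge$gcdb  b
    7  gcdbecgge$  $
    8  ge$gcdbecg  g
    9  gge$gcdbec  c

edgecgb$gc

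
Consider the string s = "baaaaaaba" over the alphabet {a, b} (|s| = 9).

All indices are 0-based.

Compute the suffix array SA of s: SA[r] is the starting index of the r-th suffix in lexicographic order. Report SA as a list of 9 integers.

[8, 1, 2, 3, 4, 5, 6, 7, 0]

sorted suffixes:
  #0 SA[0]=8  'a'
  #1 SA[1]=1  'aaaaaaba'
  #2 SA[2]=2  'aaaaaba'
  #3 SA[3]=3  'aaaaba'
  #4 SA[4]=4  'aaaba'
  #5 SA[5]=5  'aaba'
  #6 SA[6]=6  'aba'
  #7 SA[7]=7  'ba'
  #8 SA[8]=0  'baaaaaaba'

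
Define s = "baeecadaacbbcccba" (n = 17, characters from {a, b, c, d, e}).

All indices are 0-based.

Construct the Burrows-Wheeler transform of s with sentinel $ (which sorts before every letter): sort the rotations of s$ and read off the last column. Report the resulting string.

abdacbc$cbecacbaea

rank  rotation            last
    0  $baeecadaacbbcccba  a
    1  a$baeecadaacbbcccb  b
    2  aacbbcccba$baeecad  d
    3  acbbcccba$baeecada  a
    4  adaacbbcccba$baeec  c
    5  aeecadaacbbcccba$b  b
    6  ba$baeecadaacbbccc  c
    7  baeecadaacbbcccba$  $
    8  bbcccba$baeecadaac  c
    9  bcccba$baeecadaacb  b
   10  cadaacbbcccba$baee  e
   11  cba$baeecadaacbbcc  c
   12  cbbcccba$baeecadaa  a
   13  ccba$baeecadaacbbc  c
   14  cccba$baeecadaacbb  b
   15  daacbbcccba$baeeca  a
   16  ecadaacbbcccba$bae  e
   17  eecadaacbbcccba$ba  a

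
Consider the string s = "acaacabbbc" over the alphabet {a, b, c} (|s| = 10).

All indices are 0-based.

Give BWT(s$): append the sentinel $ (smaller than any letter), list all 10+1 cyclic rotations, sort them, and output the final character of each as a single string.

ccc$aabbbaa

rank  rotation     last
    0  $acaacabbbc  c
    1  aacabbbc$ac  c
    2  abbbc$acaac  c
    3  acaacabbbc$  $
    4  acabbbc$aca  a
    5  bbbc$acaaca  a
    6  bbc$acaacab  b
    7  bc$acaacabb  b
    8  c$acaacabbb  b
    9  caacabbbc$a  a
   10  cabbbc$acaa  a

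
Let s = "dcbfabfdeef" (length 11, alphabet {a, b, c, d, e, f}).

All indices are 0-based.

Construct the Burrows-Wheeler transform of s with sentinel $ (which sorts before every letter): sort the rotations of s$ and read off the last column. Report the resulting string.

ffcad$fdeebb

rank  rotation      last
    0  $dcbfabfdeef  f
    1  abfdeef$dcbf  f
    2  bfabfdeef$dc  c
    3  bfdeef$dcbfa  a
    4  cbfabfdeef$d  d
    5  dcbfabfdeef$  $
    6  deef$dcbfabf  f
    7  eef$dcbfabfd  d
    8  ef$dcbfabfde  e
    9  f$dcbfabfdee  e
   10  fabfdeef$dcb  b
   11  fdeef$dcbfab  b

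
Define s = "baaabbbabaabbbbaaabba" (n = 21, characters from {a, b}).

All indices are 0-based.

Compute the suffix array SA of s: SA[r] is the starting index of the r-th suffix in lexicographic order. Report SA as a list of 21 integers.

rank→(start, suffix):
  0 → (20, 'a')
  1 → (15, 'aaabba')
  2 → (1, 'aaabbbabaabbbbaaabba')
  3 → (16, 'aabba')
  4 → (2, 'aabbbabaabbbbaaabba')
  5 → (9, 'aabbbbaaabba')
  6 → (7, 'abaabbbbaaabba')
  7 → (17, 'abba')
  8 → (3, 'abbbabaabbbbaaabba')
  9 → (10, 'abbbbaaabba')
  10 → (19, 'ba')
  11 → (14, 'baaabba')
  12 → (0, 'baaabbbabaabbbbaaabba')
  13 → (8, 'baabbbbaaabba')
  14 → (6, 'babaabbbbaaabba')
  15 → (18, 'bba')
  16 → (13, 'bbaaabba')
  17 → (5, 'bbabaabbbbaaabba')
  18 → (12, 'bbbaaabba')
  19 → (4, 'bbbabaabbbbaaabba')
  20 → (11, 'bbbbaaabba')

[20, 15, 1, 16, 2, 9, 7, 17, 3, 10, 19, 14, 0, 8, 6, 18, 13, 5, 12, 4, 11]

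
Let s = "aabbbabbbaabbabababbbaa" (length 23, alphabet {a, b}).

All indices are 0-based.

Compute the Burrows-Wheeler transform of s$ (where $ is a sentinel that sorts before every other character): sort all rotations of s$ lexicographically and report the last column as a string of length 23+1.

aabb$bbabbabbbaabbbabaaa

rank  rotation                  last
    0  $aabbbabbbaabbabababbbaa  a
    1  a$aabbbabbbaabbabababbba  a
    2  aa$aabbbabbbaabbabababbb  b
    3  aabbabababbbaa$aabbbabbb  b
    4  aabbbabbbaabbabababbbaa$  $
    5  abababbbaa$aabbbabbbaabb  b
    6  ababbbaa$aabbbabbbaabbab  b
    7  abbabababbbaa$aabbbabbba  a
    8  abbbaa$aabbbabbbaabbabab  b
    9  abbbaabbabababbbaa$aabbb  b
   10  abbbabbbaabbabababbbaa$a  a
   11  baa$aabbbabbbaabbabababb  b
   12  baabbabababbbaa$aabbbabb  b
   13  babababbbaa$aabbbabbbaab  b
   14  bababbbaa$aabbbabbbaabba  a
   15  babbbaa$aabbbabbbaabbaba  a
   16  babbbaabbabababbbaa$aabb  b
   17  bbaa$aabbbabbbaabbababab  b
   18  bbaabbabababbbaa$aabbbab  b
   19  bbabababbbaa$aabbbabbbaa  a
   20  bbabbbaabbabababbbaa$aab  b
   21  bbbaa$aabbbabbbaabbababa  a
   22  bbbaabbabababbbaa$aabbba  a
   23  bbbabbbaabbabababbbaa$aa  a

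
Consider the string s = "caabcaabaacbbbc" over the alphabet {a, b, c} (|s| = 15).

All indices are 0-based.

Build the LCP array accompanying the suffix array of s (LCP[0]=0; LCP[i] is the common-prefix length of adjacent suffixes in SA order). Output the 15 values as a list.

[0, 3, 2, 1, 2, 1, 0, 1, 2, 1, 2, 0, 1, 4, 1]

sorted suffixes:
  #0 SA[0]=5  'aabaacbbbc'
  #1 SA[1]=1  'aabcaabaacbbbc'
  #2 SA[2]=8  'aacbbbc'
  #3 SA[3]=6  'abaacbbbc'
  #4 SA[4]=2  'abcaabaacbbbc'
  #5 SA[5]=9  'acbbbc'
  #6 SA[6]=7  'baacbbbc'
  #7 SA[7]=11  'bbbc'
  #8 SA[8]=12  'bbc'
  #9 SA[9]=13  'bc'
  #10 SA[10]=3  'bcaabaacbbbc'
  #11 SA[11]=14  'c'
  #12 SA[12]=4  'caabaacbbbc'
  #13 SA[13]=0  'caabcaabaacbbbc'
  #14 SA[14]=10  'cbbbc'

SA = [5, 1, 8, 6, 2, 9, 7, 11, 12, 13, 3, 14, 4, 0, 10]
[i] adj suffixes → lcp
  [1] 5/1 → 3 ('aab')
  [2] 1/8 → 2 ('aa')
  [3] 8/6 → 1 ('a')
  [4] 6/2 → 2 ('ab')
  [5] 2/9 → 1 ('a')
  [6] 9/7 → 0 ('')
  [7] 7/11 → 1 ('b')
  [8] 11/12 → 2 ('bb')
  [9] 12/13 → 1 ('b')
  [10] 13/3 → 2 ('bc')
  [11] 3/14 → 0 ('')
  [12] 14/4 → 1 ('c')
  [13] 4/0 → 4 ('caab')
  [14] 0/10 → 1 ('c')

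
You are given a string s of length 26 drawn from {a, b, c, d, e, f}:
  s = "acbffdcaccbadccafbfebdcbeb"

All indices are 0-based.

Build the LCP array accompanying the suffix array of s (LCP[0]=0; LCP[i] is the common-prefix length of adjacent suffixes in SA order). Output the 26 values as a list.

rank→(start, suffix):
  0 → (0, 'acbffdcaccbadccafbfebdcbeb')
  1 → (7, 'accbadccafbfebdcbeb')
  2 → (11, 'adccafbfebdcbeb')
  3 → (15, 'afbfebdcbeb')
  4 → (25, 'b')
  5 → (10, 'badccafbfebdcbeb')
  6 → (20, 'bdcbeb')
  7 → (23, 'beb')
  8 → (17, 'bfebdcbeb')
  9 → (2, 'bffdcaccbadccafbfebdcbeb')
  10 → (6, 'caccbadccafbfebdcbeb')
  11 → (14, 'cafbfebdcbeb')
  12 → (9, 'cbadccafbfebdcbeb')
  13 → (22, 'cbeb')
  14 → (1, 'cbffdcaccbadccafbfebdcbeb')
  15 → (13, 'ccafbfebdcbeb')
  16 → (8, 'ccbadccafbfebdcbeb')
  17 → (5, 'dcaccbadccafbfebdcbeb')
  18 → (21, 'dcbeb')
  19 → (12, 'dccafbfebdcbeb')
  20 → (24, 'eb')
  21 → (19, 'ebdcbeb')
  22 → (16, 'fbfebdcbeb')
  23 → (4, 'fdcaccbadccafbfebdcbeb')
  24 → (18, 'febdcbeb')
  25 → (3, 'ffdcaccbadccafbfebdcbeb')

SA = [0, 7, 11, 15, 25, 10, 20, 23, 17, 2, 6, 14, 9, 22, 1, 13, 8, 5, 21, 12, 24, 19, 16, 4, 18, 3]
[i] adj suffixes → lcp
  [1] 0/7 → 2 ('ac')
  [2] 7/11 → 1 ('a')
  [3] 11/15 → 1 ('a')
  [4] 15/25 → 0 ('')
  [5] 25/10 → 1 ('b')
  [6] 10/20 → 1 ('b')
  [7] 20/23 → 1 ('b')
  [8] 23/17 → 1 ('b')
  [9] 17/2 → 2 ('bf')
  [10] 2/6 → 0 ('')
  [11] 6/14 → 2 ('ca')
  [12] 14/9 → 1 ('c')
  [13] 9/22 → 2 ('cb')
  [14] 22/1 → 2 ('cb')
  [15] 1/13 → 1 ('c')
  [16] 13/8 → 2 ('cc')
  [17] 8/5 → 0 ('')
  [18] 5/21 → 2 ('dc')
  [19] 21/12 → 2 ('dc')
  [20] 12/24 → 0 ('')
  [21] 24/19 → 2 ('eb')
  [22] 19/16 → 0 ('')
  [23] 16/4 → 1 ('f')
  [24] 4/18 → 1 ('f')
  [25] 18/3 → 1 ('f')

[0, 2, 1, 1, 0, 1, 1, 1, 1, 2, 0, 2, 1, 2, 2, 1, 2, 0, 2, 2, 0, 2, 0, 1, 1, 1]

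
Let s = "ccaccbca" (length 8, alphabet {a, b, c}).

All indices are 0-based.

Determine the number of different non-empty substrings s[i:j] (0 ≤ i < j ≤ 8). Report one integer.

rank→(start, suffix):
  0 → (7, 'a')
  1 → (2, 'accbca')
  2 → (5, 'bca')
  3 → (6, 'ca')
  4 → (1, 'caccbca')
  5 → (4, 'cbca')
  6 → (0, 'ccaccbca')
  7 → (3, 'ccbca')

SA = [7, 2, 5, 6, 1, 4, 0, 3]
[i] adj suffixes → lcp
  [1] 7/2 → 1 ('a')
  [2] 2/5 → 0 ('')
  [3] 5/6 → 0 ('')
  [4] 6/1 → 2 ('ca')
  [5] 1/4 → 1 ('c')
  [6] 4/0 → 1 ('c')
  [7] 0/3 → 2 ('cc')

n(n+1)/2 = 8·9/2 = 36
Σ LCP = 0 + 1 + 0 + 0 + 2 + 1 + 1 + 2 = 7
distinct = 36 − 7 = 29

29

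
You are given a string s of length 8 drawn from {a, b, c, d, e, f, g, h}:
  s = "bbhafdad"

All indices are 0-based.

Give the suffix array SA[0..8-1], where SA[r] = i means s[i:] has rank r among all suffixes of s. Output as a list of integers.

rank | idx | suffix
   0 |   6 | ad
   1 |   3 | afdad
   2 |   0 | bbhafdad
   3 |   1 | bhafdad
   4 |   7 | d
   5 |   5 | dad
   6 |   4 | fdad
   7 |   2 | hafdad

[6, 3, 0, 1, 7, 5, 4, 2]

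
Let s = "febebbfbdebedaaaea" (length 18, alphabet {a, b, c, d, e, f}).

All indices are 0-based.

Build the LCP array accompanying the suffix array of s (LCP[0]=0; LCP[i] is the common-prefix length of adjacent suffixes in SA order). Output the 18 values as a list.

[0, 1, 2, 1, 0, 1, 1, 2, 1, 0, 1, 0, 1, 2, 3, 1, 0, 1]

sorted suffixes:
  #0 SA[0]=17  'a'
  #1 SA[1]=13  'aaaea'
  #2 SA[2]=14  'aaea'
  #3 SA[3]=15  'aea'
  #4 SA[4]=4  'bbfbdebedaaaea'
  #5 SA[5]=7  'bdebedaaaea'
  #6 SA[6]=2  'bebbfbdebedaaaea'
  #7 SA[7]=10  'bedaaaea'
  #8 SA[8]=5  'bfbdebedaaaea'
  #9 SA[9]=12  'daaaea'
  #10 SA[10]=8  'debedaaaea'
  #11 SA[11]=16  'ea'
  #12 SA[12]=3  'ebbfbdebedaaaea'
  #13 SA[13]=1  'ebebbfbdebedaaaea'
  #14 SA[14]=9  'ebedaaaea'
  #15 SA[15]=11  'edaaaea'
  #16 SA[16]=6  'fbdebedaaaea'
  #17 SA[17]=0  'febebbfbdebedaaaea'

SA = [17, 13, 14, 15, 4, 7, 2, 10, 5, 12, 8, 16, 3, 1, 9, 11, 6, 0]
[i] adj suffixes → lcp
  [1] 17/13 → 1 ('a')
  [2] 13/14 → 2 ('aa')
  [3] 14/15 → 1 ('a')
  [4] 15/4 → 0 ('')
  [5] 4/7 → 1 ('b')
  [6] 7/2 → 1 ('b')
  [7] 2/10 → 2 ('be')
  [8] 10/5 → 1 ('b')
  [9] 5/12 → 0 ('')
  [10] 12/8 → 1 ('d')
  [11] 8/16 → 0 ('')
  [12] 16/3 → 1 ('e')
  [13] 3/1 → 2 ('eb')
  [14] 1/9 → 3 ('ebe')
  [15] 9/11 → 1 ('e')
  [16] 11/6 → 0 ('')
  [17] 6/0 → 1 ('f')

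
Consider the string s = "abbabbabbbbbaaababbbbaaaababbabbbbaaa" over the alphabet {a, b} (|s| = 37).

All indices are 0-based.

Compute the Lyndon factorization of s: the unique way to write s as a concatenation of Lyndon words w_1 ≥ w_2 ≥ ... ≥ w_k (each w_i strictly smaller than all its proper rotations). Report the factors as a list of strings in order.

emit factor 1: 'abbabbabbbbb' (i=0, period=12)
emit factor 2: 'aaababbbb' (i=12, period=9)
emit factor 3: 'aaaababbabbbb' (i=21, period=13)
emit factor 4: 'a' (i=34, period=1)
emit factor 5: 'a' (i=35, period=1)
emit factor 6: 'a' (i=36, period=1)

["abbabbabbbbb", "aaababbbb", "aaaababbabbbb", "a", "a", "a"]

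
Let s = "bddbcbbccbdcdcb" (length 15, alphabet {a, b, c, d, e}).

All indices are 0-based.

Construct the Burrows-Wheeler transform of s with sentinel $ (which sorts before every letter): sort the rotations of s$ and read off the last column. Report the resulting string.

bccdbc$dbcbddcbb

rank  rotation          last
    0  $bddbcbbccbdcdcb  b
    1  b$bddbcbbccbdcdc  c
    2  bbccbdcdcb$bddbc  c
    3  bcbbccbdcdcb$bdd  d
    4  bccbdcdcb$bddbcb  b
    5  bdcdcb$bddbcbbcc  c
    6  bddbcbbccbdcdcb$  $
    7  cb$bddbcbbccbdcd  d
    8  cbbccbdcdcb$bddb  b
    9  cbdcdcb$bddbcbbc  c
   10  ccbdcdcb$bddbcbb  b
   11  cdcb$bddbcbbccbd  d
   12  dbcbbccbdcdcb$bd  d
   13  dcb$bddbcbbccbdc  c
   14  dcdcb$bddbcbbccb  b
   15  ddbcbbccbdcdcb$b  b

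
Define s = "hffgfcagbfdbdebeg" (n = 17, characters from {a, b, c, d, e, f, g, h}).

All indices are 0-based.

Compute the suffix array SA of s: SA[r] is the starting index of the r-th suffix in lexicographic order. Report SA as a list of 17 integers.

[6, 11, 14, 8, 5, 10, 12, 13, 15, 4, 9, 1, 2, 16, 7, 3, 0]

rank→(start, suffix):
  0 → (6, 'agbfdbdebeg')
  1 → (11, 'bdebeg')
  2 → (14, 'beg')
  3 → (8, 'bfdbdebeg')
  4 → (5, 'cagbfdbdebeg')
  5 → (10, 'dbdebeg')
  6 → (12, 'debeg')
  7 → (13, 'ebeg')
  8 → (15, 'eg')
  9 → (4, 'fcagbfdbdebeg')
  10 → (9, 'fdbdebeg')
  11 → (1, 'ffgfcagbfdbdebeg')
  12 → (2, 'fgfcagbfdbdebeg')
  13 → (16, 'g')
  14 → (7, 'gbfdbdebeg')
  15 → (3, 'gfcagbfdbdebeg')
  16 → (0, 'hffgfcagbfdbdebeg')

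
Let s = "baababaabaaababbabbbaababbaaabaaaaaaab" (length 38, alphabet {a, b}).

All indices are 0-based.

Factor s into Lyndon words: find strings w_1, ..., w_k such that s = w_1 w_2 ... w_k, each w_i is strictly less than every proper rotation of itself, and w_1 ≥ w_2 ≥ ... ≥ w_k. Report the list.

["b", "aabab", "aab", "aaababbabbbaababb", "aaab", "aaaaaaab"]

emit factor 1: 'b' (i=0, period=1)
emit factor 2: 'aabab' (i=1, period=5)
emit factor 3: 'aab' (i=6, period=3)
emit factor 4: 'aaababbabbbaababb' (i=9, period=17)
emit factor 5: 'aaab' (i=26, period=4)
emit factor 6: 'aaaaaaab' (i=30, period=8)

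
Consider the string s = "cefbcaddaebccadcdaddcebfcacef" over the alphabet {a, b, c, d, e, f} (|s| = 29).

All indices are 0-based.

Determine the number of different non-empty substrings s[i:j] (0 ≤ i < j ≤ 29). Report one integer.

rank | idx | suffix
   0 |  25 | acef
   1 |  13 | adcdaddcebfcacef
   2 |   5 | addaebccadcdaddcebfcacef
   3 |  17 | addcebfcacef
   4 |   8 | aebccadcdaddcebfcacef
   5 |   3 | bcaddaebccadcdaddcebfcacef
   6 |  10 | bccadcdaddcebfcacef
   7 |  22 | bfcacef
   8 |  24 | cacef
   9 |  12 | cadcdaddcebfcacef
  10 |   4 | caddaebccadcdaddcebfcacef
  11 |  11 | ccadcdaddcebfcacef
  12 |  15 | cdaddcebfcacef
  13 |  20 | cebfcacef
  14 |  26 | cef
  15 |   0 | cefbcaddaebccadcdaddcebfcacef
  16 |  16 | daddcebfcacef
  17 |   7 | daebccadcdaddcebfcacef
  18 |  14 | dcdaddcebfcacef
  19 |  19 | dcebfcacef
  20 |   6 | ddaebccadcdaddcebfcacef
  21 |  18 | ddcebfcacef
  22 |   9 | ebccadcdaddcebfcacef
  23 |  21 | ebfcacef
  24 |  27 | ef
  25 |   1 | efbcaddaebccadcdaddcebfcacef
  26 |  28 | f
  27 |   2 | fbcaddaebccadcdaddcebfcacef
  28 |  23 | fcacef

SA = [25, 13, 5, 17, 8, 3, 10, 22, 24, 12, 4, 11, 15, 20, 26, 0, 16, 7, 14, 19, 6, 18, 9, 21, 27, 1, 28, 2, 23]
[i] adj suffixes → lcp
  [1] 25/13 → 1 ('a')
  [2] 13/5 → 2 ('ad')
  [3] 5/17 → 3 ('add')
  [4] 17/8 → 1 ('a')
  [5] 8/3 → 0 ('')
  [6] 3/10 → 2 ('bc')
  [7] 10/22 → 1 ('b')
  [8] 22/24 → 0 ('')
  [9] 24/12 → 2 ('ca')
  [10] 12/4 → 3 ('cad')
  [11] 4/11 → 1 ('c')
  [12] 11/15 → 1 ('c')
  [13] 15/20 → 1 ('c')
  [14] 20/26 → 2 ('ce')
  [15] 26/0 → 3 ('cef')
  [16] 0/16 → 0 ('')
  [17] 16/7 → 2 ('da')
  [18] 7/14 → 1 ('d')
  [19] 14/19 → 2 ('dc')
  [20] 19/6 → 1 ('d')
  [21] 6/18 → 2 ('dd')
  [22] 18/9 → 0 ('')
  [23] 9/21 → 2 ('eb')
  [24] 21/27 → 1 ('e')
  [25] 27/1 → 2 ('ef')
  [26] 1/28 → 0 ('')
  [27] 28/2 → 1 ('f')
  [28] 2/23 → 1 ('f')

n(n+1)/2 = 29·30/2 = 435
Σ LCP = 0 + 1 + 2 + 3 + 1 + 0 + 2 + 1 + 0 + 2 + 3 + 1 + 1 + 1 + 2 + 3 + 0 + 2 + 1 + 2 + 1 + 2 + 0 + 2 + 1 + 2 + 0 + 1 + 1 = 38
distinct = 435 − 38 = 397

397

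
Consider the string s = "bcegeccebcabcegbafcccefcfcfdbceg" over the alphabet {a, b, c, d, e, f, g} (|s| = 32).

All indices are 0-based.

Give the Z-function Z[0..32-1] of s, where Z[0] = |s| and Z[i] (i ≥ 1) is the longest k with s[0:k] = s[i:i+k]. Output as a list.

[32, 0, 0, 0, 0, 0, 0, 0, 2, 0, 0, 4, 0, 0, 0, 1, 0, 0, 0, 0, 0, 0, 0, 0, 0, 0, 0, 0, 4, 0, 0, 0]

Z[0]=32
i=1: outside box; Z[1]=0
i=2: outside box; Z[2]=0
i=3: outside box; Z[3]=0
i=4: outside box; Z[4]=0
i=5: outside box; Z[5]=0
i=6: outside box; Z[6]=0
i=7: outside box; Z[7]=0
i=8: outside box; Z[8]=2 grow→box=[8,10)
i=9: min(r-i=1, Z[1]=0)=0; Z[9]=0
i=10: outside box; Z[10]=0
i=11: outside box; Z[11]=4 grow→box=[11,15)
i=12: min(r-i=3, Z[1]=0)=0; Z[12]=0
i=13: min(r-i=2, Z[2]=0)=0; Z[13]=0
i=14: min(r-i=1, Z[3]=0)=0; Z[14]=0
i=15: outside box; Z[15]=1 grow→box=[15,16)
i=16: outside box; Z[16]=0
i=17: outside box; Z[17]=0
i=18: outside box; Z[18]=0
i=19: outside box; Z[19]=0
i=20: outside box; Z[20]=0
i=21: outside box; Z[21]=0
i=22: outside box; Z[22]=0
i=23: outside box; Z[23]=0
i=24: outside box; Z[24]=0
i=25: outside box; Z[25]=0
i=26: outside box; Z[26]=0
i=27: outside box; Z[27]=0
i=28: outside box; Z[28]=4 grow→box=[28,32)
i=29: min(r-i=3, Z[1]=0)=0; Z[29]=0
i=30: min(r-i=2, Z[2]=0)=0; Z[30]=0
i=31: min(r-i=1, Z[3]=0)=0; Z[31]=0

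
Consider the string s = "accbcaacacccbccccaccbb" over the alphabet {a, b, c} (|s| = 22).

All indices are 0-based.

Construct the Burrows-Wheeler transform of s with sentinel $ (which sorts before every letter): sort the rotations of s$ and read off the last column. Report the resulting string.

rank  rotation                 last
    0  $accbcaacacccbccccaccbb  b
    1  aacacccbccccaccbb$accbc  c
    2  acacccbccccaccbb$accbca  a
    3  accbb$accbcaacacccbcccc  c
    4  accbcaacacccbccccaccbb$  $
    5  acccbccccaccbb$accbcaac  c
    6  b$accbcaacacccbccccaccb  b
    7  bb$accbcaacacccbccccacc  c
    8  bcaacacccbccccaccbb$acc  c
    9  bccccaccbb$accbcaacaccc  c
   10  caacacccbccccaccbb$accb  b
   11  caccbb$accbcaacacccbccc  c
   12  cacccbccccaccbb$accbcaa  a
   13  cbb$accbcaacacccbccccac  c
   14  cbcaacacccbccccaccbb$ac  c
   15  cbccccaccbb$accbcaacacc  c
   16  ccaccbb$accbcaacacccbcc  c
   17  ccbb$accbcaacacccbcccca  a
   18  ccbcaacacccbccccaccbb$a  a
   19  ccbccccaccbb$accbcaacac  c
   20  cccaccbb$accbcaacacccbc  c
   21  cccbccccaccbb$accbcaaca  a
   22  ccccaccbb$accbcaacacccb  b

bcac$cbcccbcaccccaaccab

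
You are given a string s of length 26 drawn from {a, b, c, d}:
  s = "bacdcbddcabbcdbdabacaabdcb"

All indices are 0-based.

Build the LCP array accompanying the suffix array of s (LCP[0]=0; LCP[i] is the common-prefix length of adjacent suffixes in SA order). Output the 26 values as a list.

[0, 1, 2, 2, 1, 2, 0, 1, 3, 1, 1, 1, 2, 2, 0, 2, 1, 2, 1, 2, 0, 1, 1, 2, 3, 1]

rank→(start, suffix):
  0 → (20, 'aabdcb')
  1 → (16, 'abacaabdcb')
  2 → (9, 'abbcdbdabacaabdcb')
  3 → (21, 'abdcb')
  4 → (18, 'acaabdcb')
  5 → (1, 'acdcbddcabbcdbdabacaabdcb')
  6 → (25, 'b')
  7 → (17, 'bacaabdcb')
  8 → (0, 'bacdcbddcabbcdbdabacaabdcb')
  9 → (10, 'bbcdbdabacaabdcb')
  10 → (11, 'bcdbdabacaabdcb')
  11 → (14, 'bdabacaabdcb')
  12 → (22, 'bdcb')
  13 → (5, 'bddcabbcdbdabacaabdcb')
  14 → (19, 'caabdcb')
  15 → (8, 'cabbcdbdabacaabdcb')
  16 → (24, 'cb')
  17 → (4, 'cbddcabbcdbdabacaabdcb')
  18 → (12, 'cdbdabacaabdcb')
  19 → (2, 'cdcbddcabbcdbdabacaabdcb')
  20 → (15, 'dabacaabdcb')
  21 → (13, 'dbdabacaabdcb')
  22 → (7, 'dcabbcdbdabacaabdcb')
  23 → (23, 'dcb')
  24 → (3, 'dcbddcabbcdbdabacaabdcb')
  25 → (6, 'ddcabbcdbdabacaabdcb')

SA = [20, 16, 9, 21, 18, 1, 25, 17, 0, 10, 11, 14, 22, 5, 19, 8, 24, 4, 12, 2, 15, 13, 7, 23, 3, 6]
[i] adj suffixes → lcp
  [1] 20/16 → 1 ('a')
  [2] 16/9 → 2 ('ab')
  [3] 9/21 → 2 ('ab')
  [4] 21/18 → 1 ('a')
  [5] 18/1 → 2 ('ac')
  [6] 1/25 → 0 ('')
  [7] 25/17 → 1 ('b')
  [8] 17/0 → 3 ('bac')
  [9] 0/10 → 1 ('b')
  [10] 10/11 → 1 ('b')
  [11] 11/14 → 1 ('b')
  [12] 14/22 → 2 ('bd')
  [13] 22/5 → 2 ('bd')
  [14] 5/19 → 0 ('')
  [15] 19/8 → 2 ('ca')
  [16] 8/24 → 1 ('c')
  [17] 24/4 → 2 ('cb')
  [18] 4/12 → 1 ('c')
  [19] 12/2 → 2 ('cd')
  [20] 2/15 → 0 ('')
  [21] 15/13 → 1 ('d')
  [22] 13/7 → 1 ('d')
  [23] 7/23 → 2 ('dc')
  [24] 23/3 → 3 ('dcb')
  [25] 3/6 → 1 ('d')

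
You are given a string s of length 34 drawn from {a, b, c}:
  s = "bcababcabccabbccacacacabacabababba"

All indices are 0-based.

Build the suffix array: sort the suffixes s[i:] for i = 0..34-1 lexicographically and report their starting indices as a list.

[33, 26, 28, 2, 22, 30, 11, 4, 7, 24, 20, 18, 16, 32, 27, 29, 3, 23, 31, 12, 0, 5, 8, 13, 25, 1, 21, 10, 6, 19, 17, 15, 9, 14]

sorted suffixes:
  #0 SA[0]=33  'a'
  #1 SA[1]=26  'abababba'
  #2 SA[2]=28  'ababba'
  #3 SA[3]=2  'ababcabccabbccacacacabacabababba'
  #4 SA[4]=22  'abacabababba'
  #5 SA[5]=30  'abba'
  #6 SA[6]=11  'abbccacacacabacabababba'
  #7 SA[7]=4  'abcabccabbccacacacabacabababba'
  #8 SA[8]=7  'abccabbccacacacabacabababba'
  #9 SA[9]=24  'acabababba'
  #10 SA[10]=20  'acabacabababba'
  #11 SA[11]=18  'acacabacabababba'
  #12 SA[12]=16  'acacacabacabababba'
  #13 SA[13]=32  'ba'
  #14 SA[14]=27  'bababba'
  #15 SA[15]=29  'babba'
  #16 SA[16]=3  'babcabccabbccacacacabacabababba'
  #17 SA[17]=23  'bacabababba'
  #18 SA[18]=31  'bba'
  #19 SA[19]=12  'bbccacacacabacabababba'
  #20 SA[20]=0  'bcababcabccabbccacacacabacabababba'
  #21 SA[21]=5  'bcabccabbccacacacabacabababba'
  #22 SA[22]=8  'bccabbccacacacabacabababba'
  #23 SA[23]=13  'bccacacacabacabababba'
  #24 SA[24]=25  'cabababba'
  #25 SA[25]=1  'cababcabccabbccacacacabacabababba'
  #26 SA[26]=21  'cabacabababba'
  #27 SA[27]=10  'cabbccacacacabacabababba'
  #28 SA[28]=6  'cabccabbccacacacabacabababba'
  #29 SA[29]=19  'cacabacabababba'
  #30 SA[30]=17  'cacacabacabababba'
  #31 SA[31]=15  'cacacacabacabababba'
  #32 SA[32]=9  'ccabbccacacacabacabababba'
  #33 SA[33]=14  'ccacacacabacabababba'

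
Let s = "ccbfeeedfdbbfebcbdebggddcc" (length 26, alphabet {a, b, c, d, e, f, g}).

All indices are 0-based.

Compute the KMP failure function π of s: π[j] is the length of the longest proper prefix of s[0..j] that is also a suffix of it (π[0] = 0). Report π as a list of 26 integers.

[0, 1, 0, 0, 0, 0, 0, 0, 0, 0, 0, 0, 0, 0, 0, 1, 0, 0, 0, 0, 0, 0, 0, 0, 1, 2]

π[0] = 0
j=1 s[j]='c': π[1]=1 (border 'c')
j=2 s[j]='b': k: 1→0; π[2]=0 (border '')
j=3 s[j]='f': π[3]=0 (border '')
j=4 s[j]='e': π[4]=0 (border '')
j=5 s[j]='e': π[5]=0 (border '')
j=6 s[j]='e': π[6]=0 (border '')
j=7 s[j]='d': π[7]=0 (border '')
j=8 s[j]='f': π[8]=0 (border '')
j=9 s[j]='d': π[9]=0 (border '')
j=10 s[j]='b': π[10]=0 (border '')
j=11 s[j]='b': π[11]=0 (border '')
j=12 s[j]='f': π[12]=0 (border '')
j=13 s[j]='e': π[13]=0 (border '')
j=14 s[j]='b': π[14]=0 (border '')
j=15 s[j]='c': π[15]=1 (border 'c')
j=16 s[j]='b': k: 1→0; π[16]=0 (border '')
j=17 s[j]='d': π[17]=0 (border '')
j=18 s[j]='e': π[18]=0 (border '')
j=19 s[j]='b': π[19]=0 (border '')
j=20 s[j]='g': π[20]=0 (border '')
j=21 s[j]='g': π[21]=0 (border '')
j=22 s[j]='d': π[22]=0 (border '')
j=23 s[j]='d': π[23]=0 (border '')
j=24 s[j]='c': π[24]=1 (border 'c')
j=25 s[j]='c': π[25]=2 (border 'cc')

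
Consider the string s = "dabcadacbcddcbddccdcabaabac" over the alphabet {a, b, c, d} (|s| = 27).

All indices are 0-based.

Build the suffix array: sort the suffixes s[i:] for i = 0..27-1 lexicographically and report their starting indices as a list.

[22, 20, 23, 1, 25, 6, 4, 21, 24, 2, 8, 13, 26, 19, 3, 7, 12, 16, 17, 9, 0, 5, 18, 11, 15, 10, 14]

sorted suffixes:
  #0 SA[0]=22  'aabac'
  #1 SA[1]=20  'abaabac'
  #2 SA[2]=23  'abac'
  #3 SA[3]=1  'abcadacbcddcbddccdcabaabac'
  #4 SA[4]=25  'ac'
  #5 SA[5]=6  'acbcddcbddccdcabaabac'
  #6 SA[6]=4  'adacbcddcbddccdcabaabac'
  #7 SA[7]=21  'baabac'
  #8 SA[8]=24  'bac'
  #9 SA[9]=2  'bcadacbcddcbddccdcabaabac'
  #10 SA[10]=8  'bcddcbddccdcabaabac'
  #11 SA[11]=13  'bddccdcabaabac'
  #12 SA[12]=26  'c'
  #13 SA[13]=19  'cabaabac'
  #14 SA[14]=3  'cadacbcddcbddccdcabaabac'
  #15 SA[15]=7  'cbcddcbddccdcabaabac'
  #16 SA[16]=12  'cbddccdcabaabac'
  #17 SA[17]=16  'ccdcabaabac'
  #18 SA[18]=17  'cdcabaabac'
  #19 SA[19]=9  'cddcbddccdcabaabac'
  #20 SA[20]=0  'dabcadacbcddcbddccdcabaabac'
  #21 SA[21]=5  'dacbcddcbddccdcabaabac'
  #22 SA[22]=18  'dcabaabac'
  #23 SA[23]=11  'dcbddccdcabaabac'
  #24 SA[24]=15  'dccdcabaabac'
  #25 SA[25]=10  'ddcbddccdcabaabac'
  #26 SA[26]=14  'ddccdcabaabac'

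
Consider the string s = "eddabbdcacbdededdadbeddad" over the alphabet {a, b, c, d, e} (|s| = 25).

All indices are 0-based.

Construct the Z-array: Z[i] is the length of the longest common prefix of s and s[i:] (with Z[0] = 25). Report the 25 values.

[25, 0, 0, 0, 0, 0, 0, 0, 0, 0, 0, 0, 2, 0, 4, 0, 0, 0, 0, 0, 4, 0, 0, 0, 0]

Z[0]=25
i=1: fresh scan; Z[1]=0
i=2: fresh scan; Z[2]=0
i=3: fresh scan; Z[3]=0
i=4: fresh scan; Z[4]=0
i=5: fresh scan; Z[5]=0
i=6: fresh scan; Z[6]=0
i=7: fresh scan; Z[7]=0
i=8: fresh scan; Z[8]=0
i=9: fresh scan; Z[9]=0
i=10: fresh scan; Z[10]=0
i=11: fresh scan; Z[11]=0
i=12: fresh scan; Z[12]=2 extend→box=[12,14)
i=13: min(r-i=1, Z[1]=0)=0; Z[13]=0
i=14: fresh scan; Z[14]=4 extend→box=[14,18)
i=15: min(r-i=3, Z[1]=0)=0; Z[15]=0
i=16: min(r-i=2, Z[2]=0)=0; Z[16]=0
i=17: min(r-i=1, Z[3]=0)=0; Z[17]=0
i=18: fresh scan; Z[18]=0
i=19: fresh scan; Z[19]=0
i=20: fresh scan; Z[20]=4 extend→box=[20,24)
i=21: min(r-i=3, Z[1]=0)=0; Z[21]=0
i=22: min(r-i=2, Z[2]=0)=0; Z[22]=0
i=23: min(r-i=1, Z[3]=0)=0; Z[23]=0
i=24: fresh scan; Z[24]=0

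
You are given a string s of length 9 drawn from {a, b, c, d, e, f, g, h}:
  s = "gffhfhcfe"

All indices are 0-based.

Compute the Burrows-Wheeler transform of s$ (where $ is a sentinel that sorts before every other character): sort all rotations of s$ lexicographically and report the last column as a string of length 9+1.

ehfcghf$ff

rank  rotation    last
    0  $gffhfhcfe  e
    1  cfe$gffhfh  h
    2  e$gffhfhcf  f
    3  fe$gffhfhc  c
    4  ffhfhcfe$g  g
    5  fhcfe$gffh  h
    6  fhfhcfe$gf  f
    7  gffhfhcfe$  $
    8  hcfe$gffhf  f
    9  hfhcfe$gff  f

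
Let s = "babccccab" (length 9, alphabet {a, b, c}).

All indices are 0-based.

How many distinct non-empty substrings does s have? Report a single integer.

sorted suffixes:
  #0 SA[0]=7  'ab'
  #1 SA[1]=1  'abccccab'
  #2 SA[2]=8  'b'
  #3 SA[3]=0  'babccccab'
  #4 SA[4]=2  'bccccab'
  #5 SA[5]=6  'cab'
  #6 SA[6]=5  'ccab'
  #7 SA[7]=4  'cccab'
  #8 SA[8]=3  'ccccab'

SA = [7, 1, 8, 0, 2, 6, 5, 4, 3]
i: (SA[i-1],SA[i]) lcp shared
  1: (7,1) 2 'ab'
  2: (1,8) 0 ''
  3: (8,0) 1 'b'
  4: (0,2) 1 'b'
  5: (2,6) 0 ''
  6: (6,5) 1 'c'
  7: (5,4) 2 'cc'
  8: (4,3) 3 'ccc'

n(n+1)/2 = 9·10/2 = 45
Σ LCP = 0 + 2 + 0 + 1 + 1 + 0 + 1 + 2 + 3 = 10
distinct = 45 − 10 = 35

35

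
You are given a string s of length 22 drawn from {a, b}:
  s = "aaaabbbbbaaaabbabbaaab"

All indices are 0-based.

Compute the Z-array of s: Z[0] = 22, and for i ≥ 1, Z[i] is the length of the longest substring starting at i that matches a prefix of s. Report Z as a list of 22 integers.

[22, 3, 2, 1, 0, 0, 0, 0, 0, 6, 3, 2, 1, 0, 0, 1, 0, 0, 3, 2, 1, 0]

Z[0]=22
i=1: i≥r, start 0; Z[1]=3 grow→box=[1,4)
i=2: min(r-i=2, Z[1]=3)=2; Z[2]=2
i=3: min(r-i=1, Z[2]=2)=1; Z[3]=1
i=4: i≥r, start 0; Z[4]=0
i=5: i≥r, start 0; Z[5]=0
i=6: i≥r, start 0; Z[6]=0
i=7: i≥r, start 0; Z[7]=0
i=8: i≥r, start 0; Z[8]=0
i=9: i≥r, start 0; Z[9]=6 grow→box=[9,15)
i=10: min(r-i=5, Z[1]=3)=3; Z[10]=3
i=11: min(r-i=4, Z[2]=2)=2; Z[11]=2
i=12: min(r-i=3, Z[3]=1)=1; Z[12]=1
i=13: min(r-i=2, Z[4]=0)=0; Z[13]=0
i=14: min(r-i=1, Z[5]=0)=0; Z[14]=0
i=15: i≥r, start 0; Z[15]=1 grow→box=[15,16)
i=16: i≥r, start 0; Z[16]=0
i=17: i≥r, start 0; Z[17]=0
i=18: i≥r, start 0; Z[18]=3 grow→box=[18,21)
i=19: min(r-i=2, Z[1]=3)=2; Z[19]=2
i=20: min(r-i=1, Z[2]=2)=1; Z[20]=1
i=21: i≥r, start 0; Z[21]=0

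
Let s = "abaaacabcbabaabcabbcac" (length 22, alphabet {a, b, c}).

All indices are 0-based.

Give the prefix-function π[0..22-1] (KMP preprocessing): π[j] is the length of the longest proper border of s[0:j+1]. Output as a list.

π[0] = 0
j=1 s[j]='b': π[1]=0 (border '')
j=2 s[j]='a': π[2]=1 (border 'a')
j=3 s[j]='a': k: 1→0; π[3]=1 (border 'a')
j=4 s[j]='a': k: 1→0; π[4]=1 (border 'a')
j=5 s[j]='c': k: 1→0; π[5]=0 (border '')
j=6 s[j]='a': π[6]=1 (border 'a')
j=7 s[j]='b': π[7]=2 (border 'ab')
j=8 s[j]='c': k: 2→0; π[8]=0 (border '')
j=9 s[j]='b': π[9]=0 (border '')
j=10 s[j]='a': π[10]=1 (border 'a')
j=11 s[j]='b': π[11]=2 (border 'ab')
j=12 s[j]='a': π[12]=3 (border 'aba')
j=13 s[j]='a': π[13]=4 (border 'abaa')
j=14 s[j]='b': k: 4→1; π[14]=2 (border 'ab')
j=15 s[j]='c': k: 2→0; π[15]=0 (border '')
j=16 s[j]='a': π[16]=1 (border 'a')
j=17 s[j]='b': π[17]=2 (border 'ab')
j=18 s[j]='b': k: 2→0; π[18]=0 (border '')
j=19 s[j]='c': π[19]=0 (border '')
j=20 s[j]='a': π[20]=1 (border 'a')
j=21 s[j]='c': k: 1→0; π[21]=0 (border '')

[0, 0, 1, 1, 1, 0, 1, 2, 0, 0, 1, 2, 3, 4, 2, 0, 1, 2, 0, 0, 1, 0]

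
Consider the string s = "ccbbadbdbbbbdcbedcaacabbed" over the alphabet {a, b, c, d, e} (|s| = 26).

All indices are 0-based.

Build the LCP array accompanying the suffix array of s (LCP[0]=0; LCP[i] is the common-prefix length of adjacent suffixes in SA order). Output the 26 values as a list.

rank | idx | suffix
   0 |  18 | aacabbed
   1 |  21 | abbed
   2 |  19 | acabbed
   3 |   4 | adbdbbbbdcbedcaacabbed
   4 |   3 | badbdbbbbdcbedcaacabbed
   5 |   2 | bbadbdbbbbdcbedcaacabbed
   6 |   8 | bbbbdcbedcaacabbed
   7 |   9 | bbbdcbedcaacabbed
   8 |  10 | bbdcbedcaacabbed
   9 |  22 | bbed
  10 |   6 | bdbbbbdcbedcaacabbed
  11 |  11 | bdcbedcaacabbed
  12 |  23 | bed
  13 |  14 | bedcaacabbed
  14 |  17 | caacabbed
  15 |  20 | cabbed
  16 |   1 | cbbadbdbbbbdcbedcaacabbed
  17 |  13 | cbedcaacabbed
  18 |   0 | ccbbadbdbbbbdcbedcaacabbed
  19 |  25 | d
  20 |   7 | dbbbbdcbedcaacabbed
  21 |   5 | dbdbbbbdcbedcaacabbed
  22 |  16 | dcaacabbed
  23 |  12 | dcbedcaacabbed
  24 |  24 | ed
  25 |  15 | edcaacabbed

SA = [18, 21, 19, 4, 3, 2, 8, 9, 10, 22, 6, 11, 23, 14, 17, 20, 1, 13, 0, 25, 7, 5, 16, 12, 24, 15]
[i] adj suffixes → lcp
  [1] 18/21 → 1 ('a')
  [2] 21/19 → 1 ('a')
  [3] 19/4 → 1 ('a')
  [4] 4/3 → 0 ('')
  [5] 3/2 → 1 ('b')
  [6] 2/8 → 2 ('bb')
  [7] 8/9 → 3 ('bbb')
  [8] 9/10 → 2 ('bb')
  [9] 10/22 → 2 ('bb')
  [10] 22/6 → 1 ('b')
  [11] 6/11 → 2 ('bd')
  [12] 11/23 → 1 ('b')
  [13] 23/14 → 3 ('bed')
  [14] 14/17 → 0 ('')
  [15] 17/20 → 2 ('ca')
  [16] 20/1 → 1 ('c')
  [17] 1/13 → 2 ('cb')
  [18] 13/0 → 1 ('c')
  [19] 0/25 → 0 ('')
  [20] 25/7 → 1 ('d')
  [21] 7/5 → 2 ('db')
  [22] 5/16 → 1 ('d')
  [23] 16/12 → 2 ('dc')
  [24] 12/24 → 0 ('')
  [25] 24/15 → 2 ('ed')

[0, 1, 1, 1, 0, 1, 2, 3, 2, 2, 1, 2, 1, 3, 0, 2, 1, 2, 1, 0, 1, 2, 1, 2, 0, 2]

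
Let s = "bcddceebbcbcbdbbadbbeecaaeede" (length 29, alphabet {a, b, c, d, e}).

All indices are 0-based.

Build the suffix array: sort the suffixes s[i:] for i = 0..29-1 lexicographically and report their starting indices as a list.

[23, 16, 24, 15, 14, 7, 18, 8, 10, 0, 12, 19, 22, 9, 11, 1, 4, 13, 17, 3, 2, 27, 28, 6, 21, 26, 5, 20, 25]

rank→(start, suffix):
  0 → (23, 'aaeede')
  1 → (16, 'adbbeecaaeede')
  2 → (24, 'aeede')
  3 → (15, 'badbbeecaaeede')
  4 → (14, 'bbadbbeecaaeede')
  5 → (7, 'bbcbcbdbbadbbeecaaeede')
  6 → (18, 'bbeecaaeede')
  7 → (8, 'bcbcbdbbadbbeecaaeede')
  8 → (10, 'bcbdbbadbbeecaaeede')
  9 → (0, 'bcddceebbcbcbdbbadbbeecaaeede')
  10 → (12, 'bdbbadbbeecaaeede')
  11 → (19, 'beecaaeede')
  12 → (22, 'caaeede')
  13 → (9, 'cbcbdbbadbbeecaaeede')
  14 → (11, 'cbdbbadbbeecaaeede')
  15 → (1, 'cddceebbcbcbdbbadbbeecaaeede')
  16 → (4, 'ceebbcbcbdbbadbbeecaaeede')
  17 → (13, 'dbbadbbeecaaeede')
  18 → (17, 'dbbeecaaeede')
  19 → (3, 'dceebbcbcbdbbadbbeecaaeede')
  20 → (2, 'ddceebbcbcbdbbadbbeecaaeede')
  21 → (27, 'de')
  22 → (28, 'e')
  23 → (6, 'ebbcbcbdbbadbbeecaaeede')
  24 → (21, 'ecaaeede')
  25 → (26, 'ede')
  26 → (5, 'eebbcbcbdbbadbbeecaaeede')
  27 → (20, 'eecaaeede')
  28 → (25, 'eede')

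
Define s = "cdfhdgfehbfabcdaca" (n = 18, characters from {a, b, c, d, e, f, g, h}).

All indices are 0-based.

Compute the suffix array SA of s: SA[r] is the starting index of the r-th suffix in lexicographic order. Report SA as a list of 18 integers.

rank→(start, suffix):
  0 → (17, 'a')
  1 → (11, 'abcdaca')
  2 → (15, 'aca')
  3 → (12, 'bcdaca')
  4 → (9, 'bfabcdaca')
  5 → (16, 'ca')
  6 → (13, 'cdaca')
  7 → (0, 'cdfhdgfehbfabcdaca')
  8 → (14, 'daca')
  9 → (1, 'dfhdgfehbfabcdaca')
  10 → (4, 'dgfehbfabcdaca')
  11 → (7, 'ehbfabcdaca')
  12 → (10, 'fabcdaca')
  13 → (6, 'fehbfabcdaca')
  14 → (2, 'fhdgfehbfabcdaca')
  15 → (5, 'gfehbfabcdaca')
  16 → (8, 'hbfabcdaca')
  17 → (3, 'hdgfehbfabcdaca')

[17, 11, 15, 12, 9, 16, 13, 0, 14, 1, 4, 7, 10, 6, 2, 5, 8, 3]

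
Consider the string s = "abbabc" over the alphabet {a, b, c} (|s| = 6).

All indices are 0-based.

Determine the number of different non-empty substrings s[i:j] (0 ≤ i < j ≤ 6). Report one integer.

17

sorted suffixes:
  #0 SA[0]=0  'abbabc'
  #1 SA[1]=3  'abc'
  #2 SA[2]=2  'babc'
  #3 SA[3]=1  'bbabc'
  #4 SA[4]=4  'bc'
  #5 SA[5]=5  'c'

SA = [0, 3, 2, 1, 4, 5]
i: (SA[i-1],SA[i]) lcp shared
  1: (0,3) 2 'ab'
  2: (3,2) 0 ''
  3: (2,1) 1 'b'
  4: (1,4) 1 'b'
  5: (4,5) 0 ''

n(n+1)/2 = 6·7/2 = 21
Σ LCP = 0 + 2 + 0 + 1 + 1 + 0 = 4
distinct = 21 − 4 = 17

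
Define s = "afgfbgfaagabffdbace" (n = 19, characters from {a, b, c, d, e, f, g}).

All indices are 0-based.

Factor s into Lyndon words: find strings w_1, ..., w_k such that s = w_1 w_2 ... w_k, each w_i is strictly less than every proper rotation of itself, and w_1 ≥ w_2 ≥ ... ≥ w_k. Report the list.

["afgfbgf", "aagabffdbace"]

emit factor 1: 'afgfbgf' (i=0, period=7)
emit factor 2: 'aagabffdbace' (i=7, period=12)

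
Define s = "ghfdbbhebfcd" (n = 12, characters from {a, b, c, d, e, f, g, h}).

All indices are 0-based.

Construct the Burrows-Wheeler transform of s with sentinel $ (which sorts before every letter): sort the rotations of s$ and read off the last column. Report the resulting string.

rank  rotation       last
    0  $ghfdbbhebfcd  d
    1  bbhebfcd$ghfd  d
    2  bfcd$ghfdbbhe  e
    3  bhebfcd$ghfdb  b
    4  cd$ghfdbbhebf  f
    5  d$ghfdbbhebfc  c
    6  dbbhebfcd$ghf  f
    7  ebfcd$ghfdbbh  h
    8  fcd$ghfdbbheb  b
    9  fdbbhebfcd$gh  h
   10  ghfdbbhebfcd$  $
   11  hebfcd$ghfdbb  b
   12  hfdbbhebfcd$g  g

ddebfcfhbh$bg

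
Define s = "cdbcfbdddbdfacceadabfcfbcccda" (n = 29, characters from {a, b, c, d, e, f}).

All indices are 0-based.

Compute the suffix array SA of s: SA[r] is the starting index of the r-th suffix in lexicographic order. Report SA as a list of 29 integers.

sorted suffixes:
  #0 SA[0]=28  'a'
  #1 SA[1]=18  'abfcfbcccda'
  #2 SA[2]=12  'acceadabfcfbcccda'
  #3 SA[3]=16  'adabfcfbcccda'
  #4 SA[4]=23  'bcccda'
  #5 SA[5]=2  'bcfbdddbdfacceadabfcfbcccda'
  #6 SA[6]=5  'bdddbdfacceadabfcfbcccda'
  #7 SA[7]=9  'bdfacceadabfcfbcccda'
  #8 SA[8]=19  'bfcfbcccda'
  #9 SA[9]=24  'cccda'
  #10 SA[10]=25  'ccda'
  #11 SA[11]=13  'cceadabfcfbcccda'
  #12 SA[12]=26  'cda'
  #13 SA[13]=0  'cdbcfbdddbdfacceadabfcfbcccda'
  #14 SA[14]=14  'ceadabfcfbcccda'
  #15 SA[15]=21  'cfbcccda'
  #16 SA[16]=3  'cfbdddbdfacceadabfcfbcccda'
  #17 SA[17]=27  'da'
  #18 SA[18]=17  'dabfcfbcccda'
  #19 SA[19]=1  'dbcfbdddbdfacceadabfcfbcccda'
  #20 SA[20]=8  'dbdfacceadabfcfbcccda'
  #21 SA[21]=7  'ddbdfacceadabfcfbcccda'
  #22 SA[22]=6  'dddbdfacceadabfcfbcccda'
  #23 SA[23]=10  'dfacceadabfcfbcccda'
  #24 SA[24]=15  'eadabfcfbcccda'
  #25 SA[25]=11  'facceadabfcfbcccda'
  #26 SA[26]=22  'fbcccda'
  #27 SA[27]=4  'fbdddbdfacceadabfcfbcccda'
  #28 SA[28]=20  'fcfbcccda'

[28, 18, 12, 16, 23, 2, 5, 9, 19, 24, 25, 13, 26, 0, 14, 21, 3, 27, 17, 1, 8, 7, 6, 10, 15, 11, 22, 4, 20]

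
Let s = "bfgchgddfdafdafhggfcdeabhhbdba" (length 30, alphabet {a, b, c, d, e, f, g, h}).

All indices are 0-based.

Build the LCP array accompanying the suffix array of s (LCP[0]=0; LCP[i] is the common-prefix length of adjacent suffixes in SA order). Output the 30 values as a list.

[0, 1, 1, 2, 0, 1, 1, 1, 0, 1, 0, 3, 1, 1, 1, 1, 0, 0, 1, 4, 1, 1, 0, 1, 1, 1, 0, 1, 2, 1]

sorted suffixes:
  #0 SA[0]=29  'a'
  #1 SA[1]=22  'abhhbdba'
  #2 SA[2]=10  'afdafhggfcdeabhhbdba'
  #3 SA[3]=13  'afhggfcdeabhhbdba'
  #4 SA[4]=28  'ba'
  #5 SA[5]=26  'bdba'
  #6 SA[6]=0  'bfgchgddfdafdafhggfcdeabhhbdba'
  #7 SA[7]=23  'bhhbdba'
  #8 SA[8]=19  'cdeabhhbdba'
  #9 SA[9]=3  'chgddfdafdafhggfcdeabhhbdba'
  #10 SA[10]=9  'dafdafhggfcdeabhhbdba'
  #11 SA[11]=12  'dafhggfcdeabhhbdba'
  #12 SA[12]=27  'dba'
  #13 SA[13]=6  'ddfdafdafhggfcdeabhhbdba'
  #14 SA[14]=20  'deabhhbdba'
  #15 SA[15]=7  'dfdafdafhggfcdeabhhbdba'
  #16 SA[16]=21  'eabhhbdba'
  #17 SA[17]=18  'fcdeabhhbdba'
  #18 SA[18]=8  'fdafdafhggfcdeabhhbdba'
  #19 SA[19]=11  'fdafhggfcdeabhhbdba'
  #20 SA[20]=1  'fgchgddfdafdafhggfcdeabhhbdba'
  #21 SA[21]=14  'fhggfcdeabhhbdba'
  #22 SA[22]=2  'gchgddfdafdafhggfcdeabhhbdba'
  #23 SA[23]=5  'gddfdafdafhggfcdeabhhbdba'
  #24 SA[24]=17  'gfcdeabhhbdba'
  #25 SA[25]=16  'ggfcdeabhhbdba'
  #26 SA[26]=25  'hbdba'
  #27 SA[27]=4  'hgddfdafdafhggfcdeabhhbdba'
  #28 SA[28]=15  'hggfcdeabhhbdba'
  #29 SA[29]=24  'hhbdba'

SA = [29, 22, 10, 13, 28, 26, 0, 23, 19, 3, 9, 12, 27, 6, 20, 7, 21, 18, 8, 11, 1, 14, 2, 5, 17, 16, 25, 4, 15, 24]
rank  pair      lcp
   1  s[29:],s[22:]  1  'a'
   2  s[22:],s[10:]  1  'a'
   3  s[10:],s[13:]  2  'af'
   4  s[13:],s[28:]  0  ''
   5  s[28:],s[26:]  1  'b'
   6  s[26:],s[0:]  1  'b'
   7  s[0:],s[23:]  1  'b'
   8  s[23:],s[19:]  0  ''
   9  s[19:],s[3:]  1  'c'
  10  s[3:],s[9:]  0  ''
  11  s[9:],s[12:]  3  'daf'
  12  s[12:],s[27:]  1  'd'
  13  s[27:],s[6:]  1  'd'
  14  s[6:],s[20:]  1  'd'
  15  s[20:],s[7:]  1  'd'
  16  s[7:],s[21:]  0  ''
  17  s[21:],s[18:]  0  ''
  18  s[18:],s[8:]  1  'f'
  19  s[8:],s[11:]  4  'fdaf'
  20  s[11:],s[1:]  1  'f'
  21  s[1:],s[14:]  1  'f'
  22  s[14:],s[2:]  0  ''
  23  s[2:],s[5:]  1  'g'
  24  s[5:],s[17:]  1  'g'
  25  s[17:],s[16:]  1  'g'
  26  s[16:],s[25:]  0  ''
  27  s[25:],s[4:]  1  'h'
  28  s[4:],s[15:]  2  'hg'
  29  s[15:],s[24:]  1  'h'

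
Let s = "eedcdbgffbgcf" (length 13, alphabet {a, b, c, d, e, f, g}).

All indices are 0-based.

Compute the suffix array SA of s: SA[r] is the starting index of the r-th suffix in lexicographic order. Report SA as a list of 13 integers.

[9, 5, 3, 11, 4, 2, 1, 0, 12, 8, 7, 10, 6]

rank | idx | suffix
   0 |   9 | bgcf
   1 |   5 | bgffbgcf
   2 |   3 | cdbgffbgcf
   3 |  11 | cf
   4 |   4 | dbgffbgcf
   5 |   2 | dcdbgffbgcf
   6 |   1 | edcdbgffbgcf
   7 |   0 | eedcdbgffbgcf
   8 |  12 | f
   9 |   8 | fbgcf
  10 |   7 | ffbgcf
  11 |  10 | gcf
  12 |   6 | gffbgcf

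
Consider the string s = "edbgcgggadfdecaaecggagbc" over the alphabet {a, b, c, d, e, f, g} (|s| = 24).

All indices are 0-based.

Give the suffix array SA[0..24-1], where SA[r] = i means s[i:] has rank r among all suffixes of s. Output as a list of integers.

rank→(start, suffix):
  0 → (14, 'aaecggagbc')
  1 → (8, 'adfdecaaecggagbc')
  2 → (15, 'aecggagbc')
  3 → (20, 'agbc')
  4 → (22, 'bc')
  5 → (2, 'bgcgggadfdecaaecggagbc')
  6 → (23, 'c')
  7 → (13, 'caaecggagbc')
  8 → (17, 'cggagbc')
  9 → (4, 'cgggadfdecaaecggagbc')
  10 → (1, 'dbgcgggadfdecaaecggagbc')
  11 → (11, 'decaaecggagbc')
  12 → (9, 'dfdecaaecggagbc')
  13 → (12, 'ecaaecggagbc')
  14 → (16, 'ecggagbc')
  15 → (0, 'edbgcgggadfdecaaecggagbc')
  16 → (10, 'fdecaaecggagbc')
  17 → (7, 'gadfdecaaecggagbc')
  18 → (19, 'gagbc')
  19 → (21, 'gbc')
  20 → (3, 'gcgggadfdecaaecggagbc')
  21 → (6, 'ggadfdecaaecggagbc')
  22 → (18, 'ggagbc')
  23 → (5, 'gggadfdecaaecggagbc')

[14, 8, 15, 20, 22, 2, 23, 13, 17, 4, 1, 11, 9, 12, 16, 0, 10, 7, 19, 21, 3, 6, 18, 5]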